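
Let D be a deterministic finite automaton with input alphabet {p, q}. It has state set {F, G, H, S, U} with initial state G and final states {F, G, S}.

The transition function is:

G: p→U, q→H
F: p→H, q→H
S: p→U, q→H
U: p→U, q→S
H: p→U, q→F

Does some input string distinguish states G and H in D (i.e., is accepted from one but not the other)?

Yes

Start with accepting vs non-accepting: {F,G,S} | {H,U}.
No further refinement is possible. Final partition (2 blocks): {F,G,S} | {H,U}.
G and H end up in different blocks, so they are distinguishable. For instance, the string 'ε' is accepted from only G.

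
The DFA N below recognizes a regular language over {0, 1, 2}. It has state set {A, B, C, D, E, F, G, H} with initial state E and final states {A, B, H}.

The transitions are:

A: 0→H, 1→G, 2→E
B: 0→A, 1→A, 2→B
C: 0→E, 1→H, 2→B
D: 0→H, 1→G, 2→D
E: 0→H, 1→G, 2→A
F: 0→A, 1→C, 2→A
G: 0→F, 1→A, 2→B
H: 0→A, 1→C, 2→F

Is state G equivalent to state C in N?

Yes

States {D} cannot be reached from the start state, so discard them.
P0 = {A,B,H} | {C,E,F,G}.
On input 1, block {A,B,H} splits into {A,H} and {B}.
Refine {C,E,F,G} on symbol 0: members go to different blocks, giving {C,G} and {E,F}.
Stable partition: {A,H} | {C,G} | {B} | {E,F} — 4 equivalence classes.
G and C lie in the same block of the stable partition, so they are equivalent — no string distinguishes them.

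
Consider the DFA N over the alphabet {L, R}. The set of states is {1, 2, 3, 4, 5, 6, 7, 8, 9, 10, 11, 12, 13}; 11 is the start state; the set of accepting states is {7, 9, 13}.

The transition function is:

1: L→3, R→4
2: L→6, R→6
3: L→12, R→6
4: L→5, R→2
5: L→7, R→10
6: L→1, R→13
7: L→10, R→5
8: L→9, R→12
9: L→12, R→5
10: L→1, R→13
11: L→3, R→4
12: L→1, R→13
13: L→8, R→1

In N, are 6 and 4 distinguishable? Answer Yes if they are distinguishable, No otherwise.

Yes

All states are reachable from the start state.
Start with accepting vs non-accepting: {7,9,13} | {1,2,3,4,5,6,8,10,11,12}.
On input L, block {1,2,3,4,5,6,8,10,11,12} splits into {1,2,3,4,6,10,11,12} and {5,8}.
On input L, block {7,9,13} splits into {7,9} and {13}.
Split {1,2,3,4,6,10,11,12} by δ(·,L) → {1,2,3,6,10,11,12} and {4}.
Split {1,2,3,6,10,11,12} by δ(·,R) → {6,10,12} and {1,11} and {2,3}.
The partition is now stable with 7 blocks: {7,9} | {6,10,12} | {5,8} | {13} | {4} | {1,11} | {2,3}.
6 and 4 end up in different blocks, so they are distinguishable. For instance, the string 'R' is accepted from only 6.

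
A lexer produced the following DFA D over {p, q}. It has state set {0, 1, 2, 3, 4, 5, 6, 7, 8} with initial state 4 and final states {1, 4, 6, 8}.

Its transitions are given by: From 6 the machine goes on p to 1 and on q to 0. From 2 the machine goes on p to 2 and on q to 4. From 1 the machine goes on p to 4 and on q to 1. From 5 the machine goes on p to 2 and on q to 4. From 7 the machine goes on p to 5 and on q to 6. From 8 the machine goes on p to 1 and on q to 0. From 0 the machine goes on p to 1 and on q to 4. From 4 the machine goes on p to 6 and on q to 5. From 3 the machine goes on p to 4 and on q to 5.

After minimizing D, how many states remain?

First remove the unreachable states {3,7,8}; 6 states remain.
Initial partition by acceptance: {1,4,6} | {0,2,5}.
On input q, block {1,4,6} splits into {4,6} and {1}.
Split {4,6} by δ(·,p) → {4} and {6}.
Refine {0,2,5} on symbol p: members go to different blocks, giving {2,5} and {0}.
No further refinement is possible. Final partition (5 blocks): {4} | {2,5} | {1} | {6} | {0}.

5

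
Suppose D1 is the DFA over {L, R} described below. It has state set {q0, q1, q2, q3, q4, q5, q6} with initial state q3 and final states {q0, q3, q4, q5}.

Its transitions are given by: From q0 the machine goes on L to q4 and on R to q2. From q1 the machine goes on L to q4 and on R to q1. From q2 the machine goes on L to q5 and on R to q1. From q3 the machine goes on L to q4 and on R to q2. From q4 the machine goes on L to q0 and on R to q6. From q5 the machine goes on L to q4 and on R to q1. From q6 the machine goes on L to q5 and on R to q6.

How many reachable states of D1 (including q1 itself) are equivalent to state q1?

3

Every state is reachable, so we keep all 7.
P0 = {q0,q3,q4,q5} | {q1,q2,q6}.
No further refinement is possible. Final partition (2 blocks): {q0,q3,q4,q5} | {q1,q2,q6}.
The equivalence class containing q1 is {q1,q2,q6}, of size 3.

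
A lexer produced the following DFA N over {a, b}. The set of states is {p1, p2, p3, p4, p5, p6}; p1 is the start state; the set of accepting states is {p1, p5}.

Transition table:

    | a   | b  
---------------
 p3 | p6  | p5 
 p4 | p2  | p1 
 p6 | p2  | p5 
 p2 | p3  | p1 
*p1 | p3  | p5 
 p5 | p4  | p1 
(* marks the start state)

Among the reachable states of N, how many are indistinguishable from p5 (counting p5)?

2

Every state is reachable, so we keep all 6.
P0 = {p1,p5} | {p2,p3,p4,p6}.
Stable partition: {p1,p5} | {p2,p3,p4,p6} — 2 equivalence classes.
The equivalence class containing p5 is {p1,p5}, of size 2.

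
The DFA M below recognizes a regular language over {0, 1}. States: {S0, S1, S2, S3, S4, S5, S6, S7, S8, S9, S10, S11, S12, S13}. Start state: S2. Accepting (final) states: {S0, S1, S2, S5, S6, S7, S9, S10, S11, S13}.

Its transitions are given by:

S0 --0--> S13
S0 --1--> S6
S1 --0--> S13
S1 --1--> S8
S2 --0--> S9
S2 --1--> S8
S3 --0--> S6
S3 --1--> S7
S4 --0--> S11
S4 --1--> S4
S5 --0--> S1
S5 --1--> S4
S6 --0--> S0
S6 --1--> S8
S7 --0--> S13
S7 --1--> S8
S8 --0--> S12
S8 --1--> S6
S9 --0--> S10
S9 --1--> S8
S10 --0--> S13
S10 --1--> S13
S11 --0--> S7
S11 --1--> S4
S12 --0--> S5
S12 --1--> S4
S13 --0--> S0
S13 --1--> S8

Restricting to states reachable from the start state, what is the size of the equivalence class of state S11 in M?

States {S3} cannot be reached from the start state, so discard them.
P0 = {S0,S1,S2,S5,S6,S7,S9,S10,S11,S13} | {S4,S8,S12}.
Split {S0,S1,S2,S5,S6,S7,S9,S10,S11,S13} by δ(·,1) → {S1,S2,S5,S6,S7,S9,S11,S13} and {S0,S10}.
Refine {S1,S2,S5,S6,S7,S9,S11,S13} on symbol 0: members go to different blocks, giving {S1,S2,S5,S7,S11} and {S6,S9,S13}.
Split {S1,S2,S5,S7,S11} by δ(·,0) → {S1,S2,S7} and {S5,S11}.
Refine {S4,S8,S12} on symbol 0: members go to different blocks, giving {S4,S12} and {S8}.
Stable partition: {S1,S2,S7} | {S4,S12} | {S0,S10} | {S6,S9,S13} | {S5,S11} | {S8} — 6 equivalence classes.
The equivalence class containing S11 is {S5,S11}, of size 2.

2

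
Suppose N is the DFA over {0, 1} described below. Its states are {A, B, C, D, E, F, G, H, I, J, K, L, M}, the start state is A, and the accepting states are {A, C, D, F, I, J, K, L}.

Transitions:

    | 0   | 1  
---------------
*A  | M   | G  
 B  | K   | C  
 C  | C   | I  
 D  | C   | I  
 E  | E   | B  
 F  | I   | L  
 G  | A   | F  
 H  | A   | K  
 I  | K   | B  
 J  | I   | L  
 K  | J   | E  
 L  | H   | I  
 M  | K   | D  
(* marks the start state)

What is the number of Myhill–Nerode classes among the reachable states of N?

P0 = {A,C,D,F,I,J,K,L} | {B,E,G,H,M}.
On input 0, block {A,C,D,F,I,J,K,L} splits into {C,D,F,I,J,K} and {A,L}.
Split {C,D,F,I,J,K} by δ(·,1) → {C,D} and {F,J} and {I,K}.
Split {B,E,G,H,M} by δ(·,0) → {B,M} and {G,H} and {E}.
Split {A,L} by δ(·,0) → {A} and {L}.
Refine {I,K} on symbol 0: members go to different blocks, giving {I} and {K}.
On input 1, block {G,H} splits into {G} and {H}.
The partition is now stable with 10 blocks: {C,D} | {B,M} | {A} | {F,J} | {I} | {G} | {E} | {L} | {K} | {H}.

10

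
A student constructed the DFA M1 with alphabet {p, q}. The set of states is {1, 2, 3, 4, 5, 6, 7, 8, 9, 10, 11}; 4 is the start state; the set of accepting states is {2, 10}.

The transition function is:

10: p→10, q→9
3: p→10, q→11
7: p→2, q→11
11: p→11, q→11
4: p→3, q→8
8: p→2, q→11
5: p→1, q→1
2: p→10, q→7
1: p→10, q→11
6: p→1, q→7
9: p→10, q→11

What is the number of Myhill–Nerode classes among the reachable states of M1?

First remove the unreachable states {1,5,6}; 8 states remain.
Initial partition by acceptance: {2,10} | {3,4,7,8,9,11}.
Refine {3,4,7,8,9,11} on symbol p: members go to different blocks, giving {3,7,8,9} and {4,11}.
Split {4,11} by δ(·,p) → {4} and {11}.
No further refinement is possible. Final partition (4 blocks): {2,10} | {3,7,8,9} | {4} | {11}.

4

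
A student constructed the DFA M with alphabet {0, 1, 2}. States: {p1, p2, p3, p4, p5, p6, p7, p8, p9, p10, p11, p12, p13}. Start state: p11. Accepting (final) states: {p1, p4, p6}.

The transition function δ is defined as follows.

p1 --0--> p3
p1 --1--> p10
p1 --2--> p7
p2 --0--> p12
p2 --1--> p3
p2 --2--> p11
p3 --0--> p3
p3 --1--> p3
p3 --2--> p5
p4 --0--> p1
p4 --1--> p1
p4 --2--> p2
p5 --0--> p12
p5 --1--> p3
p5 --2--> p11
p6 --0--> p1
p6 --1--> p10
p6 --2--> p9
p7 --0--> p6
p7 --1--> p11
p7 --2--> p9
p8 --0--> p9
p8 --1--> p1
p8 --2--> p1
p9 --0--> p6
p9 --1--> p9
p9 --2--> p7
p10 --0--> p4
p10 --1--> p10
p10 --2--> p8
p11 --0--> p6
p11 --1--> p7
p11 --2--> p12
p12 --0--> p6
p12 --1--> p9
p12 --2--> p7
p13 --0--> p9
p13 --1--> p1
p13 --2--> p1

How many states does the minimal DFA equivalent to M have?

Reachable states from the start: {p1,p2,p3,p4,p5,p6,p7,p8,p9,p10,p11,p12}. Unreachable: {p13} — drop them.
Start with accepting vs non-accepting: {p1,p4,p6} | {p2,p3,p5,p7,p8,p9,p10,p11,p12}.
On input 0, block {p1,p4,p6} splits into {p4,p6} and {p1}.
Refine {p4,p6} on symbol 1: members go to different blocks, giving {p4} and {p6}.
On input 0, block {p2,p3,p5,p7,p8,p9,p10,p11,p12} splits into {p2,p3,p5,p8} and {p7,p9,p11,p12} and {p10}.
On input 0, block {p2,p3,p5,p8} splits into {p2,p5,p8} and {p3}.
On input 1, block {p2,p5,p8} splits into {p2,p5} and {p8}.
Stable partition: {p4} | {p2,p5} | {p1} | {p6} | {p7,p9,p11,p12} | {p10} | {p3} | {p8} — 8 equivalence classes.

8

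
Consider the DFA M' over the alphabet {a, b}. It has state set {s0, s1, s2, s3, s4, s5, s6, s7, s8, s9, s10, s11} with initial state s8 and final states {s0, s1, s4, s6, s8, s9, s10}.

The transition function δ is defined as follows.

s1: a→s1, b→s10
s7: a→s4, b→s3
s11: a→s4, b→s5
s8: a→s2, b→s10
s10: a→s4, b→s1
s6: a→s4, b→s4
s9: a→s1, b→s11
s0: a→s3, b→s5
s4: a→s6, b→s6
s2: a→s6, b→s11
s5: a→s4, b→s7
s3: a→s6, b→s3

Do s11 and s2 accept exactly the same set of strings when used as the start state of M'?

First remove the unreachable states {s0,s9}; 10 states remain.
P0 = {s1,s4,s6,s8,s10} | {s2,s3,s5,s7,s11}.
Split {s1,s4,s6,s8,s10} by δ(·,a) → {s1,s4,s6,s10} and {s8}.
Stable partition: {s1,s4,s6,s10} | {s2,s3,s5,s7,s11} | {s8} — 3 equivalence classes.
s11 and s2 lie in the same block of the stable partition, so they are equivalent — no string distinguishes them.

Yes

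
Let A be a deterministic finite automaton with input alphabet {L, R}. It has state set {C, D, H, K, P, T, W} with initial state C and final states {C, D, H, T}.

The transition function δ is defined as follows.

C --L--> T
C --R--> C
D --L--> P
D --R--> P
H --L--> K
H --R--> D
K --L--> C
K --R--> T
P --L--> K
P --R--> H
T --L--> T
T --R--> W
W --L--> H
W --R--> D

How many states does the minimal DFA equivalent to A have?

7

P0 = {C,D,H,T} | {K,P,W}.
Refine {C,D,H,T} on symbol L: members go to different blocks, giving {D,H} and {C,T}.
On input R, block {D,H} splits into {H} and {D}.
On input L, block {K,P,W} splits into {P} and {K} and {W}.
Split {C,T} by δ(·,R) → {C} and {T}.
No further refinement is possible. Final partition (7 blocks): {H} | {P} | {C} | {D} | {K} | {W} | {T}.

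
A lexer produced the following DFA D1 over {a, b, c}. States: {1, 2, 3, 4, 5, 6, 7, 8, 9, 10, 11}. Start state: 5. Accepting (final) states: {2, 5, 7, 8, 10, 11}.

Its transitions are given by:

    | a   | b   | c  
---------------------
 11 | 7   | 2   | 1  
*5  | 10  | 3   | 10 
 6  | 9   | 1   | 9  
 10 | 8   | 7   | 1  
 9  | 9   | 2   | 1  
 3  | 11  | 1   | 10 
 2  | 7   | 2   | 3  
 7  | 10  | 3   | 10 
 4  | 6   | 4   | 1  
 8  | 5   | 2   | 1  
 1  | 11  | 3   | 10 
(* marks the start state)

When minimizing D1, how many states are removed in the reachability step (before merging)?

BFS from 5 reaches {1, 2, 3, 5, 7, 8, 10, 11}; the 3 state(s) 4, 6, 9 are never visited.

3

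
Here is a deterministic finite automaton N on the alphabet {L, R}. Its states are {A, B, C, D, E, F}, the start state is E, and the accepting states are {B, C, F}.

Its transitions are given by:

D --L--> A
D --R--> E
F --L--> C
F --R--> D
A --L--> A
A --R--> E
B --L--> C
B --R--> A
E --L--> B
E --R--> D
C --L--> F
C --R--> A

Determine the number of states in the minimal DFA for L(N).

All states are reachable from the start state.
Start with accepting vs non-accepting: {B,C,F} | {A,D,E}.
Split {A,D,E} by δ(·,L) → {A,D} and {E}.
The partition is now stable with 3 blocks: {B,C,F} | {A,D} | {E}.

3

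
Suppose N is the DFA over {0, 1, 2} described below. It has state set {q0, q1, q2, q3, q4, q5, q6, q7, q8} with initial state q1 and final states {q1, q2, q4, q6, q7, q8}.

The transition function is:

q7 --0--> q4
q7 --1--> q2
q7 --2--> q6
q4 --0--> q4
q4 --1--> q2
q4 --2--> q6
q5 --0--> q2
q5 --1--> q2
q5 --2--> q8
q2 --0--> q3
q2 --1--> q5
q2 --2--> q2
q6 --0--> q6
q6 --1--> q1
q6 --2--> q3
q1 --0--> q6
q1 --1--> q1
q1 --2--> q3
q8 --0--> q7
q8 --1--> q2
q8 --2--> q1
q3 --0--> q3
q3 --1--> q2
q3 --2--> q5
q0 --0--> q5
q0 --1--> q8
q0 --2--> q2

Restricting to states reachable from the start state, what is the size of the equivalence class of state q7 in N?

3

First remove the unreachable states {q0}; 8 states remain.
P0 = {q1,q2,q4,q6,q7,q8} | {q3,q5}.
Split {q1,q2,q4,q6,q7,q8} by δ(·,0) → {q1,q4,q6,q7,q8} and {q2}.
Refine {q1,q4,q6,q7,q8} on symbol 1: members go to different blocks, giving {q4,q7,q8} and {q1,q6}.
On input 0, block {q3,q5} splits into {q3} and {q5}.
Stable partition: {q4,q7,q8} | {q3} | {q2} | {q1,q6} | {q5} — 5 equivalence classes.
State q7 belongs to the block {q4,q7,q8}, which has 3 states.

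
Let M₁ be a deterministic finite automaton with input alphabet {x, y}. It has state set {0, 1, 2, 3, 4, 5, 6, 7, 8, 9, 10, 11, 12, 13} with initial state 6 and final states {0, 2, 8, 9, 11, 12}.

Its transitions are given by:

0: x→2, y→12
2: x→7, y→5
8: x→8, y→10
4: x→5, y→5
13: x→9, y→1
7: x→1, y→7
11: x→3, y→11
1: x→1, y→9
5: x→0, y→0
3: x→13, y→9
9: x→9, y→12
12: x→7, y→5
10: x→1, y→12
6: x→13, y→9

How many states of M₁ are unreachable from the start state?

5

No path from 6 leads to 3, 4, 8, 10, 11; the other 9 states are all reachable.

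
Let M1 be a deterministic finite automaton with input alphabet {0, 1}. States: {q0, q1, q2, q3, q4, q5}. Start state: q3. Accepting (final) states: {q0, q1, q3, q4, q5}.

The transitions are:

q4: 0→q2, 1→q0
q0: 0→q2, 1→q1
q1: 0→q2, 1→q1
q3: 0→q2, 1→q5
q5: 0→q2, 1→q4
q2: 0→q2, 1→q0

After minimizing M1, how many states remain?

Start with accepting vs non-accepting: {q0,q1,q3,q4,q5} | {q2}.
Stable partition: {q0,q1,q3,q4,q5} | {q2} — 2 equivalence classes.

2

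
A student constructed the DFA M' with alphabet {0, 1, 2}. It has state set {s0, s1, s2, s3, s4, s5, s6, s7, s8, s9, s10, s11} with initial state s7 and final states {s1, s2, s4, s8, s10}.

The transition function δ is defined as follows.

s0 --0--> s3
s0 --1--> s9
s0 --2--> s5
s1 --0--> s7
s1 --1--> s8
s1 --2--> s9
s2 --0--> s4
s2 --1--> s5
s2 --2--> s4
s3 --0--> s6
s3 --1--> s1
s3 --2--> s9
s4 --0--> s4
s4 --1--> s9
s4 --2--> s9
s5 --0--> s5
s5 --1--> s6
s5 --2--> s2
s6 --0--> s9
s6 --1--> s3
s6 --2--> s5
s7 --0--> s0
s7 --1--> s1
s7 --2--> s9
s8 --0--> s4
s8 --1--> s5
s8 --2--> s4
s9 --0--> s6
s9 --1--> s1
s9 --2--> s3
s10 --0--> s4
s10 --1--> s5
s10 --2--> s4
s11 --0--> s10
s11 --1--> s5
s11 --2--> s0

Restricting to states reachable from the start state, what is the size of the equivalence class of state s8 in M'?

States {s10,s11} cannot be reached from the start state, so discard them.
Start with accepting vs non-accepting: {s1,s2,s4,s8} | {s0,s3,s5,s6,s7,s9}.
Refine {s1,s2,s4,s8} on symbol 0: members go to different blocks, giving {s2,s4,s8} and {s1}.
Split {s2,s4,s8} by δ(·,2) → {s2,s8} and {s4}.
Refine {s0,s3,s5,s6,s7,s9} on symbol 1: members go to different blocks, giving {s0,s5,s6} and {s3,s7,s9}.
Refine {s0,s5,s6} on symbol 0: members go to different blocks, giving {s0,s6} and {s5}.
Stable partition: {s2,s8} | {s0,s6} | {s1} | {s4} | {s3,s7,s9} | {s5} — 6 equivalence classes.
State s8 belongs to the block {s2,s8}, which has 2 states.

2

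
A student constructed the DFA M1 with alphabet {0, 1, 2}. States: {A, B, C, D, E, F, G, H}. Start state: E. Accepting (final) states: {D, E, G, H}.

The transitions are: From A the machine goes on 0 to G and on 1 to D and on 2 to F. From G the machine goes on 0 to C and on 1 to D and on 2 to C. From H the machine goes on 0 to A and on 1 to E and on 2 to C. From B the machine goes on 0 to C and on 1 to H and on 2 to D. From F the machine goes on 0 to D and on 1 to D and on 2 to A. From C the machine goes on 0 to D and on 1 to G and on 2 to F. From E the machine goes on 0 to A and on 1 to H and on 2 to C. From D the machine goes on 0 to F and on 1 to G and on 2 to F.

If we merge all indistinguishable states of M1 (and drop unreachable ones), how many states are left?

2

First remove the unreachable states {B}; 7 states remain.
Start with accepting vs non-accepting: {D,E,G,H} | {A,C,F}.
Stable partition: {D,E,G,H} | {A,C,F} — 2 equivalence classes.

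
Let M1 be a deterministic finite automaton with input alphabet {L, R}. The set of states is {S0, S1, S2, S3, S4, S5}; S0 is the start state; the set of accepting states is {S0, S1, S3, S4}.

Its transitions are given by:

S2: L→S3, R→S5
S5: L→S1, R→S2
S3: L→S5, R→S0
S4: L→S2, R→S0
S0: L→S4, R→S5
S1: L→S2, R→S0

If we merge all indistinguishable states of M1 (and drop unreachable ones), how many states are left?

All states are reachable from the start state.
P0 = {S0,S1,S3,S4} | {S2,S5}.
On input L, block {S0,S1,S3,S4} splits into {S1,S3,S4} and {S0}.
Stable partition: {S1,S3,S4} | {S2,S5} | {S0} — 3 equivalence classes.

3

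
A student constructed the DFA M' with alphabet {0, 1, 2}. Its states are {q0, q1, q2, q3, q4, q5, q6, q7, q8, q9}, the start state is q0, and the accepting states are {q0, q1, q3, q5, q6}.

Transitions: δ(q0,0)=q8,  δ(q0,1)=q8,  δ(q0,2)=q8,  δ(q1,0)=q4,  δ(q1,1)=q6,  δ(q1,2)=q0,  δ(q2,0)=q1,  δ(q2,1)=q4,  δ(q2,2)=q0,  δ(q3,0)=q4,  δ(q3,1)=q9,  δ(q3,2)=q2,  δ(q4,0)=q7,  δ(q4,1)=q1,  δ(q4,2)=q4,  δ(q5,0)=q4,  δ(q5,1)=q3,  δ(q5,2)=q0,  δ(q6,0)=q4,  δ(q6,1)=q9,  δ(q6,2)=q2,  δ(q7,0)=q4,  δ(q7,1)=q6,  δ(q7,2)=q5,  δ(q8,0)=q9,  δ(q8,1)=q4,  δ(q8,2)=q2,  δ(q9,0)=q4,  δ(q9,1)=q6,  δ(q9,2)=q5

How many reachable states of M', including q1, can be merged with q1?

2

P0 = {q0,q1,q3,q5,q6} | {q2,q4,q7,q8,q9}.
Refine {q0,q1,q3,q5,q6} on symbol 1: members go to different blocks, giving {q0,q3,q6} and {q1,q5}.
Split {q2,q4,q7,q8,q9} by δ(·,0) → {q4,q7,q8,q9} and {q2}.
Refine {q0,q3,q6} on symbol 2: members go to different blocks, giving {q3,q6} and {q0}.
Refine {q4,q7,q8,q9} on symbol 1: members go to different blocks, giving {q7,q9} and {q4} and {q8}.
Stable partition: {q3,q6} | {q7,q9} | {q1,q5} | {q2} | {q0} | {q4} | {q8} — 7 equivalence classes.
The equivalence class containing q1 is {q1,q5}, of size 2.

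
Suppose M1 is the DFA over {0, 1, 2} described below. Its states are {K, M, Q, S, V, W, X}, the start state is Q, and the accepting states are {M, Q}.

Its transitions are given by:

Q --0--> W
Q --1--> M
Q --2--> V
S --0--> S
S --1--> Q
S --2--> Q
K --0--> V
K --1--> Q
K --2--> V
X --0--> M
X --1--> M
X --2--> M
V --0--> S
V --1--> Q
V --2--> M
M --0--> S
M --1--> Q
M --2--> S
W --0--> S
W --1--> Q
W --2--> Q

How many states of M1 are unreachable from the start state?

No path from Q leads to K, X; the other 5 states are all reachable.

2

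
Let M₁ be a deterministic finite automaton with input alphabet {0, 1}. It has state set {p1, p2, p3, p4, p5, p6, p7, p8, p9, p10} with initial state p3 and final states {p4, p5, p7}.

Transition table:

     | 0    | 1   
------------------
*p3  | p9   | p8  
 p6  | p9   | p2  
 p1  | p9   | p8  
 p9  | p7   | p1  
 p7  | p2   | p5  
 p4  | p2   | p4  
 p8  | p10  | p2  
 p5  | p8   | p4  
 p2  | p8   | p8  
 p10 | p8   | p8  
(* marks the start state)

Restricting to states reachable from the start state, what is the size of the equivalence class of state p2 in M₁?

3

States {p6} cannot be reached from the start state, so discard them.
Initial partition by acceptance: {p4,p5,p7} | {p1,p2,p3,p8,p9,p10}.
On input 0, block {p1,p2,p3,p8,p9,p10} splits into {p1,p2,p3,p8,p10} and {p9}.
On input 0, block {p1,p2,p3,p8,p10} splits into {p2,p8,p10} and {p1,p3}.
Stable partition: {p4,p5,p7} | {p2,p8,p10} | {p9} | {p1,p3} — 4 equivalence classes.
State p2 belongs to the block {p2,p8,p10}, which has 3 states.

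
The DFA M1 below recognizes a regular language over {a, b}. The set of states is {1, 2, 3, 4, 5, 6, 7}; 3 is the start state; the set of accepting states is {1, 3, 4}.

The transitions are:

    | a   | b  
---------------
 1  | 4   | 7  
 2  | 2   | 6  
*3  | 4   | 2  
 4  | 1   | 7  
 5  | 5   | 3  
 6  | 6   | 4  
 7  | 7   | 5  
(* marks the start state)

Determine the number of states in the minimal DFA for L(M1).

3

All states are reachable from the start state.
Start with accepting vs non-accepting: {1,3,4} | {2,5,6,7}.
Refine {2,5,6,7} on symbol b: members go to different blocks, giving {2,7} and {5,6}.
The partition is now stable with 3 blocks: {1,3,4} | {2,7} | {5,6}.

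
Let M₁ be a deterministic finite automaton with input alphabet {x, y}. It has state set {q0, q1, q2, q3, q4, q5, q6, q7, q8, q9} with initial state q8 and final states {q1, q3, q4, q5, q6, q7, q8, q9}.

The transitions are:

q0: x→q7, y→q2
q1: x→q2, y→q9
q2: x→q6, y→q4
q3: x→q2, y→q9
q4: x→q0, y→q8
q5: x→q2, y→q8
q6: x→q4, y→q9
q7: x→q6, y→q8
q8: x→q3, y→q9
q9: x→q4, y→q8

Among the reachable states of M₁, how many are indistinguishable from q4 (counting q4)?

1

First remove the unreachable states {q1,q5}; 8 states remain.
Start with accepting vs non-accepting: {q3,q4,q6,q7,q8,q9} | {q0,q2}.
Split {q3,q4,q6,q7,q8,q9} by δ(·,x) → {q6,q7,q8,q9} and {q3,q4}.
Refine {q6,q7,q8,q9} on symbol x: members go to different blocks, giving {q6,q8,q9} and {q7}.
Refine {q0,q2} on symbol x: members go to different blocks, giving {q0} and {q2}.
Split {q3,q4} by δ(·,x) → {q3} and {q4}.
On input x, block {q6,q8,q9} splits into {q6,q9} and {q8}.
Split {q6,q9} by δ(·,y) → {q6} and {q9}.
The partition is now stable with 8 blocks: {q6} | {q0} | {q3} | {q7} | {q2} | {q4} | {q8} | {q9}.
The equivalence class containing q4 is {q4}, of size 1.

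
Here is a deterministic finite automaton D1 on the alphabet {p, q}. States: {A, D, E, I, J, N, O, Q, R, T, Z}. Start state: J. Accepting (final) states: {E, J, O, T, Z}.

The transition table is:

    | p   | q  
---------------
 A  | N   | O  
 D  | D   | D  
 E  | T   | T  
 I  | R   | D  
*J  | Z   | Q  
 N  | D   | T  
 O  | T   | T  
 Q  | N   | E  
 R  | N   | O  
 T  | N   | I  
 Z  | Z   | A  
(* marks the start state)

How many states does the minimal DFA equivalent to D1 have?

P0 = {E,J,O,T,Z} | {A,D,I,N,Q,R}.
Refine {E,J,O,T,Z} on symbol p: members go to different blocks, giving {E,J,O,Z} and {T}.
Refine {E,J,O,Z} on symbol p: members go to different blocks, giving {E,O} and {J,Z}.
Split {A,D,I,N,Q,R} by δ(·,q) → {A,Q,R} and {D,I} and {N}.
Split {D,I} by δ(·,p) → {D} and {I}.
No further refinement is possible. Final partition (7 blocks): {E,O} | {A,Q,R} | {T} | {J,Z} | {D} | {N} | {I}.

7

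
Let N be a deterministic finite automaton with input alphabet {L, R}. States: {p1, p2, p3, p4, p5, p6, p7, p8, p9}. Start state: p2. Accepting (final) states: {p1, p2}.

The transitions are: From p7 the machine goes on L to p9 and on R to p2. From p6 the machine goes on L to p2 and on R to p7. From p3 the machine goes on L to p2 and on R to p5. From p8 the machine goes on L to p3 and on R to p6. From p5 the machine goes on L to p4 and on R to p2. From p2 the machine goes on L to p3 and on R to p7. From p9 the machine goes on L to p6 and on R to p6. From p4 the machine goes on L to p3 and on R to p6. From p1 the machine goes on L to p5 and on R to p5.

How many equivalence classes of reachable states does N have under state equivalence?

First remove the unreachable states {p1,p8}; 7 states remain.
P0 = {p2} | {p3,p4,p5,p6,p7,p9}.
On input L, block {p3,p4,p5,p6,p7,p9} splits into {p4,p5,p7,p9} and {p3,p6}.
Split {p4,p5,p7,p9} by δ(·,L) → {p4,p9} and {p5,p7}.
The partition is now stable with 4 blocks: {p2} | {p4,p9} | {p3,p6} | {p5,p7}.

4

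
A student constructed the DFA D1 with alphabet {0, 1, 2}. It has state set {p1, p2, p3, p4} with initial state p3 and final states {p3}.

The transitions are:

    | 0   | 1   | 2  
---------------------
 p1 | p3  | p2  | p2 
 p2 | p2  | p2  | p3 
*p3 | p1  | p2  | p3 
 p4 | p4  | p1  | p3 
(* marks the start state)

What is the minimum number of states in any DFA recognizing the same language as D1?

Reachable states from the start: {p1,p2,p3}. Unreachable: {p4} — drop them.
Initial partition by acceptance: {p3} | {p1,p2}.
On input 0, block {p1,p2} splits into {p1} and {p2}.
No further refinement is possible. Final partition (3 blocks): {p3} | {p1} | {p2}.

3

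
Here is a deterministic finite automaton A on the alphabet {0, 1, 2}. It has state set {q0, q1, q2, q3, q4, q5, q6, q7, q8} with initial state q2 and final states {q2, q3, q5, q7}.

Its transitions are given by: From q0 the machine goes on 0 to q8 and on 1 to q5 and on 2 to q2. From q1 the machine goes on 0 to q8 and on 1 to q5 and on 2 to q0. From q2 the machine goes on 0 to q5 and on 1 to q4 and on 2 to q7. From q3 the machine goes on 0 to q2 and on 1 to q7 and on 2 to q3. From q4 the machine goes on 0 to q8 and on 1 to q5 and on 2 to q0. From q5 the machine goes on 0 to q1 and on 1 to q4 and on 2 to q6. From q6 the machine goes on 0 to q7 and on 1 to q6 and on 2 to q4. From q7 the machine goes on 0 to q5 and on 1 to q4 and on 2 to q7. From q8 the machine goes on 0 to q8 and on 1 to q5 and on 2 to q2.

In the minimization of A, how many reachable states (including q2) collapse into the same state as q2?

2

Reachable states from the start: {q0,q1,q2,q4,q5,q6,q7,q8}. Unreachable: {q3} — drop them.
Start with accepting vs non-accepting: {q2,q5,q7} | {q0,q1,q4,q6,q8}.
Split {q2,q5,q7} by δ(·,0) → {q2,q7} and {q5}.
Split {q0,q1,q4,q6,q8} by δ(·,0) → {q0,q1,q4,q8} and {q6}.
Refine {q0,q1,q4,q8} on symbol 2: members go to different blocks, giving {q0,q8} and {q1,q4}.
No further refinement is possible. Final partition (5 blocks): {q2,q7} | {q0,q8} | {q5} | {q6} | {q1,q4}.
The equivalence class containing q2 is {q2,q7}, of size 2.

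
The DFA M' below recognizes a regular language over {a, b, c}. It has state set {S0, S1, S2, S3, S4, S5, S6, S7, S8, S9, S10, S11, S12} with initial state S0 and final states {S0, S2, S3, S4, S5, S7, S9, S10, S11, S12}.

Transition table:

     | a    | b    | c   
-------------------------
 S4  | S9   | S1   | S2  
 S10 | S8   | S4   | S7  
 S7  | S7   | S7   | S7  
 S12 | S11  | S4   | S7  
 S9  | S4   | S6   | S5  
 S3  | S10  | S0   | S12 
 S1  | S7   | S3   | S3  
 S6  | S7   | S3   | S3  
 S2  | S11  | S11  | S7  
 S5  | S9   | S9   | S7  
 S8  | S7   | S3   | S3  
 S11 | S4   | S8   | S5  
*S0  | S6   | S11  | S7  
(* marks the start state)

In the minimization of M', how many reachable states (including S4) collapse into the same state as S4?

3

Every state is reachable, so we keep all 13.
P0 = {S0,S2,S3,S4,S5,S7,S9,S10,S11,S12} | {S1,S6,S8}.
Refine {S0,S2,S3,S4,S5,S7,S9,S10,S11,S12} on symbol a: members go to different blocks, giving {S2,S3,S4,S5,S7,S9,S11,S12} and {S0,S10}.
Refine {S2,S3,S4,S5,S7,S9,S11,S12} on symbol a: members go to different blocks, giving {S2,S4,S5,S7,S9,S11,S12} and {S3}.
Split {S2,S4,S5,S7,S9,S11,S12} by δ(·,b) → {S2,S5,S7,S12} and {S4,S9,S11}.
Refine {S2,S5,S7,S12} on symbol a: members go to different blocks, giving {S2,S5,S12} and {S7}.
No further refinement is possible. Final partition (6 blocks): {S2,S5,S12} | {S1,S6,S8} | {S0,S10} | {S3} | {S4,S9,S11} | {S7}.
State S4 belongs to the block {S4,S9,S11}, which has 3 states.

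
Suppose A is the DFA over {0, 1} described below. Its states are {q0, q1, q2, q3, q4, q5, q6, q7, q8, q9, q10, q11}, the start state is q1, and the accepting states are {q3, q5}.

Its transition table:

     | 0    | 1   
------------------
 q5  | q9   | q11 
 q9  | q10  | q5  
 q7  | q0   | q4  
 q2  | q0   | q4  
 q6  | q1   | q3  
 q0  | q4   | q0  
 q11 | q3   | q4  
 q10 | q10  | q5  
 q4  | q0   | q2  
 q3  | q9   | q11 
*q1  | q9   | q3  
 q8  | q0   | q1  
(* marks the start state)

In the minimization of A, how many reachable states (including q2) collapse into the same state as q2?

Reachable states from the start: {q0,q1,q2,q3,q4,q5,q9,q10,q11}. Unreachable: {q6,q7,q8} — drop them.
Initial partition by acceptance: {q3,q5} | {q0,q1,q2,q4,q9,q10,q11}.
Refine {q0,q1,q2,q4,q9,q10,q11} on symbol 0: members go to different blocks, giving {q0,q1,q2,q4,q9,q10} and {q11}.
Refine {q0,q1,q2,q4,q9,q10} on symbol 1: members go to different blocks, giving {q0,q2,q4} and {q1,q9,q10}.
The partition is now stable with 4 blocks: {q3,q5} | {q0,q2,q4} | {q11} | {q1,q9,q10}.
State q2 belongs to the block {q0,q2,q4}, which has 3 states.

3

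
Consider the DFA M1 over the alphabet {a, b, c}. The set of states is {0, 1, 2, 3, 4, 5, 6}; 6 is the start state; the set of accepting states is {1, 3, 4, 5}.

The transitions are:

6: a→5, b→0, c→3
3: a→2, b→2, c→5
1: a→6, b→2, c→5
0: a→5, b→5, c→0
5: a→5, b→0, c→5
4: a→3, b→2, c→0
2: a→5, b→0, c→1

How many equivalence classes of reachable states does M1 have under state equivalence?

Reachable states from the start: {0,1,2,3,5,6}. Unreachable: {4} — drop them.
Initial partition by acceptance: {1,3,5} | {0,2,6}.
Refine {1,3,5} on symbol a: members go to different blocks, giving {1,3} and {5}.
On input b, block {0,2,6} splits into {2,6} and {0}.
The partition is now stable with 4 blocks: {1,3} | {2,6} | {5} | {0}.

4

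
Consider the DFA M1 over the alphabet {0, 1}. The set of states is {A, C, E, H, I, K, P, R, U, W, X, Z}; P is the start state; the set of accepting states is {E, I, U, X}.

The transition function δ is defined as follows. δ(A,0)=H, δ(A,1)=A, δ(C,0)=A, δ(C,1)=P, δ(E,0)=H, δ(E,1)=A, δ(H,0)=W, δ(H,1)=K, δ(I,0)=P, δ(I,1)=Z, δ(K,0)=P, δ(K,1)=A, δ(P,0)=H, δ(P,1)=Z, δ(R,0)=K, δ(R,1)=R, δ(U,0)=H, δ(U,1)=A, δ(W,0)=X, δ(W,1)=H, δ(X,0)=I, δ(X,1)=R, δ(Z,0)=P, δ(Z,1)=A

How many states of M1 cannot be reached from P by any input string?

No path from P leads to C, E, U; the other 9 states are all reachable.

3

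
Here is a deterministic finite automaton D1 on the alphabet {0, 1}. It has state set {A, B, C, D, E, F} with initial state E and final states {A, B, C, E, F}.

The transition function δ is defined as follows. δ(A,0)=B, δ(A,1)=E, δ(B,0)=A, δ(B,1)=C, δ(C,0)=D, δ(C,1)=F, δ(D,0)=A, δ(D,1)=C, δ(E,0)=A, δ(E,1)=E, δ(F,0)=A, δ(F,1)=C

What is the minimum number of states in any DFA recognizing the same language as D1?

5

All states are reachable from the start state.
Start with accepting vs non-accepting: {A,B,C,E,F} | {D}.
Refine {A,B,C,E,F} on symbol 0: members go to different blocks, giving {A,B,E,F} and {C}.
Split {A,B,E,F} by δ(·,1) → {A,E} and {B,F}.
Refine {A,E} on symbol 0: members go to different blocks, giving {A} and {E}.
No further refinement is possible. Final partition (5 blocks): {A} | {D} | {C} | {B,F} | {E}.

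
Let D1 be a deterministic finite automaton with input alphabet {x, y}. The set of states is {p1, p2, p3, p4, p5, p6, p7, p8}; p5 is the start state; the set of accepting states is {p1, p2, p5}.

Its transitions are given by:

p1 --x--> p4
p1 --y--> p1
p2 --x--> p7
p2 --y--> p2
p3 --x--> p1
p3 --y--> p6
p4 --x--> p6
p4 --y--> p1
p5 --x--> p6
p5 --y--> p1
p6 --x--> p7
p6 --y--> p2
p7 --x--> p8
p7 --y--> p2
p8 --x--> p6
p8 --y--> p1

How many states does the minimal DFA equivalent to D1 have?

2

States {p3} cannot be reached from the start state, so discard them.
Start with accepting vs non-accepting: {p1,p2,p5} | {p4,p6,p7,p8}.
The partition is now stable with 2 blocks: {p1,p2,p5} | {p4,p6,p7,p8}.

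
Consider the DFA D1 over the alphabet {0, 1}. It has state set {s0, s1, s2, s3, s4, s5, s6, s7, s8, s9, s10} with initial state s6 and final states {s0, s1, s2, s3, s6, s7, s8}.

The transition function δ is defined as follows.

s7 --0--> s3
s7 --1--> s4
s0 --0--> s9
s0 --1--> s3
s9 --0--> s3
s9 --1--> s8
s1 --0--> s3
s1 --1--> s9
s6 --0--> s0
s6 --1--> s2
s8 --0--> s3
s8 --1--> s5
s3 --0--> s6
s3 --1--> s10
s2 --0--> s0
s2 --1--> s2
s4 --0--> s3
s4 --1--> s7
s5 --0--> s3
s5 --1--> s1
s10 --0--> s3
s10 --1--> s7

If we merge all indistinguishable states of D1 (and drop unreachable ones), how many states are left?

Every state is reachable, so we keep all 11.
P0 = {s0,s1,s2,s3,s6,s7,s8} | {s4,s5,s9,s10}.
Refine {s0,s1,s2,s3,s6,s7,s8} on symbol 0: members go to different blocks, giving {s1,s2,s3,s6,s7,s8} and {s0}.
On input 0, block {s1,s2,s3,s6,s7,s8} splits into {s1,s3,s7,s8} and {s2,s6}.
Split {s1,s3,s7,s8} by δ(·,0) → {s1,s7,s8} and {s3}.
Stable partition: {s1,s7,s8} | {s4,s5,s9,s10} | {s0} | {s2,s6} | {s3} — 5 equivalence classes.

5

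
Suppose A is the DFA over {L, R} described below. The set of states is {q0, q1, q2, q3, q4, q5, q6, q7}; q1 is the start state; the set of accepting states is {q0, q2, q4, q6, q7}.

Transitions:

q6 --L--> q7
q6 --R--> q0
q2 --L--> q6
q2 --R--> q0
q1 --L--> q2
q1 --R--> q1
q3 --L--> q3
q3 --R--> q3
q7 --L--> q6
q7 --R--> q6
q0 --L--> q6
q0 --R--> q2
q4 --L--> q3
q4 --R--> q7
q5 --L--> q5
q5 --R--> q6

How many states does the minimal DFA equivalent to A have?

States {q3,q4,q5} cannot be reached from the start state, so discard them.
P0 = {q0,q2,q6,q7} | {q1}.
Stable partition: {q0,q2,q6,q7} | {q1} — 2 equivalence classes.

2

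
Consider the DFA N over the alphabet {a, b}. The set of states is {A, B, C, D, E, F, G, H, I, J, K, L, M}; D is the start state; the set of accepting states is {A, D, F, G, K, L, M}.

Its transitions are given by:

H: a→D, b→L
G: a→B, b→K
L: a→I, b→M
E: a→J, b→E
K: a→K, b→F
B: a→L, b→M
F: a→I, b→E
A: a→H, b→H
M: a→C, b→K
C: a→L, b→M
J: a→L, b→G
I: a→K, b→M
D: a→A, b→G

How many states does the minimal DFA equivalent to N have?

10

All states are reachable from the start state.
P0 = {A,D,F,G,K,L,M} | {B,C,E,H,I,J}.
Split {A,D,F,G,K,L,M} by δ(·,a) → {A,F,G,L,M} and {D,K}.
On input b, block {A,F,G,L,M} splits into {A,F} and {G,M} and {L}.
Refine {B,C,E,H,I,J} on symbol a: members go to different blocks, giving {B,C,J} and {H,I} and {E}.
Split {A,F} by δ(·,b) → {A} and {F}.
Split {D,K} by δ(·,a) → {D} and {K}.
Refine {H,I} on symbol a: members go to different blocks, giving {H} and {I}.
No further refinement is possible. Final partition (10 blocks): {A} | {B,C,J} | {D} | {G,M} | {L} | {H} | {E} | {F} | {K} | {I}.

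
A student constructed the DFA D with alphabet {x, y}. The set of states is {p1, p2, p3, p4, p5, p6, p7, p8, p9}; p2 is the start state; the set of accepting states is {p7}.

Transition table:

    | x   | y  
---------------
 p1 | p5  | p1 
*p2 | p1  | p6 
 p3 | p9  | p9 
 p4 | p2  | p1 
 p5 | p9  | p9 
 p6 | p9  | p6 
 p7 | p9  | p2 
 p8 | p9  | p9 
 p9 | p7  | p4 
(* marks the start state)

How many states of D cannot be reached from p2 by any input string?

Starting at p2 and following transitions, the reachable set is {p1, p2, p4, p5, p6, p7, p9}. That leaves p3, p8 unreachable — 2 in total.

2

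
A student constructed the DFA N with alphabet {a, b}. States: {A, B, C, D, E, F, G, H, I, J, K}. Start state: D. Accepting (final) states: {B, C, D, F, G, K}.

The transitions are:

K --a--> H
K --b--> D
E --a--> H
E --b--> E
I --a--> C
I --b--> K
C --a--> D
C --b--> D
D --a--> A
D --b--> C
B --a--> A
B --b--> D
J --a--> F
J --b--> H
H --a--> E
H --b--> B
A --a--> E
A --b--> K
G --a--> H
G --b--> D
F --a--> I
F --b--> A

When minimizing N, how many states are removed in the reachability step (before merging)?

Starting at D and following transitions, the reachable set is {A, B, C, D, E, H, K}. That leaves F, G, I, J unreachable — 4 in total.

4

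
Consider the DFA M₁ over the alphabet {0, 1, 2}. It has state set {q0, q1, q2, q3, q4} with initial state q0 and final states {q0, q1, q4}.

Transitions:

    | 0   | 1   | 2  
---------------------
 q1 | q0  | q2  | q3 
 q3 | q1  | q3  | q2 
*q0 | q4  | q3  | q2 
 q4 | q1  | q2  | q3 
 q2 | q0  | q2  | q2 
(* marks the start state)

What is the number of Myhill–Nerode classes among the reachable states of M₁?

2

All states are reachable from the start state.
P0 = {q0,q1,q4} | {q2,q3}.
No further refinement is possible. Final partition (2 blocks): {q0,q1,q4} | {q2,q3}.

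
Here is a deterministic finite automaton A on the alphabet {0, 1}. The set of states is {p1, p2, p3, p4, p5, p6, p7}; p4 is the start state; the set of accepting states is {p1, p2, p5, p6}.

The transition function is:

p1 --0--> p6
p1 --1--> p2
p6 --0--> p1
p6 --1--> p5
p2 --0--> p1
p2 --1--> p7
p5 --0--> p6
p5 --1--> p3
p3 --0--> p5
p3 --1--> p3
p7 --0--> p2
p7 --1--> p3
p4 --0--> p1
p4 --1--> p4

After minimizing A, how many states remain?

4

Start with accepting vs non-accepting: {p1,p2,p5,p6} | {p3,p4,p7}.
Split {p1,p2,p5,p6} by δ(·,1) → {p1,p6} and {p2,p5}.
Split {p3,p4,p7} by δ(·,0) → {p3,p7} and {p4}.
No further refinement is possible. Final partition (4 blocks): {p1,p6} | {p3,p7} | {p2,p5} | {p4}.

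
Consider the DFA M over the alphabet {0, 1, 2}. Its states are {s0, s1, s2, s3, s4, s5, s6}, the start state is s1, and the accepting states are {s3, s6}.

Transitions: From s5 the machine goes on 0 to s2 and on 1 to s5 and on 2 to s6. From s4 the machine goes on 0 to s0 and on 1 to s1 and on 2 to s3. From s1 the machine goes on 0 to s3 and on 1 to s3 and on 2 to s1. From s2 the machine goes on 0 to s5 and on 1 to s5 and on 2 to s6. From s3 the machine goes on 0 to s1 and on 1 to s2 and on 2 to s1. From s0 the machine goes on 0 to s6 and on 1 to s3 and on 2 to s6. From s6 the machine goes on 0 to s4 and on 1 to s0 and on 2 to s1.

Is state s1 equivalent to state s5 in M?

Every state is reachable, so we keep all 7.
Initial partition by acceptance: {s3,s6} | {s0,s1,s2,s4,s5}.
On input 0, block {s0,s1,s2,s4,s5} splits into {s2,s4,s5} and {s0,s1}.
On input 0, block {s3,s6} splits into {s3} and {s6}.
Refine {s2,s4,s5} on symbol 0: members go to different blocks, giving {s2,s5} and {s4}.
Split {s0,s1} by δ(·,0) → {s0} and {s1}.
No further refinement is possible. Final partition (6 blocks): {s3} | {s2,s5} | {s0} | {s6} | {s4} | {s1}.
s1 and s5 end up in different blocks, so they are distinguishable. For instance, the string '0' is accepted from only s1.

No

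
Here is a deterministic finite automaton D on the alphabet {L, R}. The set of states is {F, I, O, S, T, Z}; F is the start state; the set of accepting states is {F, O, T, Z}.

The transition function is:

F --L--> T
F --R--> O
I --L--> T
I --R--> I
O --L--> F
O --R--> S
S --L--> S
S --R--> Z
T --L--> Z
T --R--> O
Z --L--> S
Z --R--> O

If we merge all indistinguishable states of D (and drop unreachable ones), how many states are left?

Reachable states from the start: {F,O,S,T,Z}. Unreachable: {I} — drop them.
Start with accepting vs non-accepting: {F,O,T,Z} | {S}.
Refine {F,O,T,Z} on symbol L: members go to different blocks, giving {F,O,T} and {Z}.
Split {F,O,T} by δ(·,L) → {F,O} and {T}.
Refine {F,O} on symbol L: members go to different blocks, giving {F} and {O}.
Stable partition: {F} | {S} | {Z} | {T} | {O} — 5 equivalence classes.

5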